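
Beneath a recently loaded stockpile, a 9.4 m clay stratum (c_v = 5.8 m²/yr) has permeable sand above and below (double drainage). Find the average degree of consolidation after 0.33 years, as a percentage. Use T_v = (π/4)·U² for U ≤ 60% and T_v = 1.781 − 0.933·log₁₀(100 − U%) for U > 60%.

Drainage path length: H_d = H/2 = 4.7 m (double drainage).
T_v = c_v·t/H_d² = 5.8×0.33/4.7² = 0.086646.
T_v = 0.086646 corresponds to the U ≤ 60% branch:
U = √(4T_v/π) = 0.3321

U ≈ 33.2 %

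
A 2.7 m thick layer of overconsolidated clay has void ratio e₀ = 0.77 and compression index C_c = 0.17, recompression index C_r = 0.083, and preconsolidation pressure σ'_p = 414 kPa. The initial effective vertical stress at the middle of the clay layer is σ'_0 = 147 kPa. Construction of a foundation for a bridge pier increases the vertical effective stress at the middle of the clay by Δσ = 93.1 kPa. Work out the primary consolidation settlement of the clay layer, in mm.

Final effective stress: σ'_f = 147 + 93.1 = 240.1 kPa.
σ'_f = 240.1 ≤ σ'_p = 414 kPa, so the clay remains overconsolidated and only the recompression index applies:
S_c = C_r·H/(1+e₀)·log₁₀(σ'_f/σ'_0) = 0.083×2.7/1.77×log₁₀(240.1/147)
    = 0.12661 × 0.21307 = 0.02698 m

S_c ≈ 27 mm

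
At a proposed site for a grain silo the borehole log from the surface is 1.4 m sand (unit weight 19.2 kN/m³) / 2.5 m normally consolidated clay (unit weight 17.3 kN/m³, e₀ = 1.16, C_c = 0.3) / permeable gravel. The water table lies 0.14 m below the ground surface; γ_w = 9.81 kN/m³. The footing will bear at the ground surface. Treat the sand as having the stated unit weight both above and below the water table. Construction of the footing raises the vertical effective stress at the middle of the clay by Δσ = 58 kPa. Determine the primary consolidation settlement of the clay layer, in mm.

Mid-depth of clay below the ground surface: z = 1.4 + 2.5/2 = 2.65 m.
Total vertical stress at mid-clay: σ_v = 19.2×1.4 + 17.3×1.25 = 48.505 kPa.
Pore pressure: u = 9.81×(2.65 − 0.14) = 24.623 kPa.
Initial effective stress: σ'_0 = σ_v − u = 48.505 − 24.623 = 23.882 kPa.
Final effective stress: σ'_f = σ'_0 + Δσ = 23.882 + 58 = 81.882 kPa.
Normally consolidated clay, so the full stress increment lies on the virgin compression line:
S_c = C_c·H/(1+e₀)·log₁₀(σ'_f/σ'_0) = 0.3×2.5/(1+1.16)×log₁₀(81.882/23.882)
    = 0.34722 × 0.53512 = 0.1858 m

S_c ≈ 186 mm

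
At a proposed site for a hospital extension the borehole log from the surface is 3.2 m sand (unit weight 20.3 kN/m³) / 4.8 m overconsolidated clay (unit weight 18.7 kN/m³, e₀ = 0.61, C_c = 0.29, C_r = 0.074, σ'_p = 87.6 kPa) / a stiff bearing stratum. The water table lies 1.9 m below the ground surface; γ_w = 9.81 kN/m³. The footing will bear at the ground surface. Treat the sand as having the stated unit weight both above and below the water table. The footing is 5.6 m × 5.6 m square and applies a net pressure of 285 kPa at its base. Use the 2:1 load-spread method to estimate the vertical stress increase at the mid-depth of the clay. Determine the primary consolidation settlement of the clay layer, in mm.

S_c ≈ 205 mm

Mid-depth of clay below the ground surface: z = 3.2 + 4.8/2 = 5.6 m.
Total vertical stress at mid-clay: σ_v = 20.3×3.2 + 18.7×2.4 = 109.84 kPa.
Pore pressure: u = 9.81×(5.6 − 1.9) = 36.297 kPa.
Initial effective stress: σ'_0 = σ_v − u = 109.84 − 36.297 = 73.543 kPa.
Stress increase at mid-clay by the 2:1 spreading method:
Δσ = qBL/((B+z)(L+z)) = 285×5.6×5.6/((5.6+5.6)(5.6+5.6)) = 71.25 kPa
Final effective stress: σ'_f = 73.543 + 71.25 = 144.79 kPa.
σ'_f = 144.79 > σ'_p = 87.6 kPa, so the stress path crosses the preconsolidation pressure — recompression up to σ'_p, then virgin compression beyond:
S_c = H/(1+e₀)·[C_r·log₁₀(σ'_p/σ'_0) + C_c·log₁₀(σ'_f/σ'_p)]
    = 4.8/1.61 × [0.074×log₁₀(87.6/73.543) + 0.29×log₁₀(144.79/87.6)]
    = 2.9814 × [0.0056212 + 0.063288] = 0.2054 m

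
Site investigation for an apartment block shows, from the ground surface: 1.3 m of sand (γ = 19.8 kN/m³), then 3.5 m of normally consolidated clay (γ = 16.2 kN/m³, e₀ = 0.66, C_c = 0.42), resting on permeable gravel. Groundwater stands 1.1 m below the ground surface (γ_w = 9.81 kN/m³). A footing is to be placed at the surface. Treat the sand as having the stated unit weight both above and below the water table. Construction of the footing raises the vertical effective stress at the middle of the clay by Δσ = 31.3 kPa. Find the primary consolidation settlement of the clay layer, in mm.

Mid-depth of clay below the ground surface: z = 1.3 + 3.5/2 = 3.05 m.
Total vertical stress at mid-clay: σ_v = 19.8×1.3 + 16.2×1.75 = 54.09 kPa.
Pore pressure: u = 9.81×(3.05 − 1.1) = 19.13 kPa.
Initial effective stress: σ'_0 = σ_v − u = 54.09 − 19.13 = 34.96 kPa.
Final effective stress: σ'_f = σ'_0 + Δσ = 34.96 + 31.3 = 66.26 kPa.
Normally consolidated clay, so the full stress increment lies on the virgin compression line:
S_c = C_c·H/(1+e₀)·log₁₀(σ'_f/σ'_0) = 0.42×3.5/(1+0.66)×log₁₀(66.26/34.96)
    = 0.88554 × 0.27768 = 0.2459 m

S_c ≈ 246 mm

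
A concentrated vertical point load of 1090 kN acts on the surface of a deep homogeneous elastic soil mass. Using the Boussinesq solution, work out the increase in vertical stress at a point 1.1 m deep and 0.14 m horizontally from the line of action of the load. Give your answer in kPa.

Δσ_z ≈ 413 kPa

Boussinesq vertical stress below a point load on an elastic half-space:
Δσ_z = 3P/(2πz²) · [1 + (r/z)²]^(−5/2)
r/z = 0.14/1.1 = 0.12727; [1+(r/z)²]^(−5/2) = 0.96062.
Δσ_z = 3×1090/(2π×1.1²) × 0.96062 = 430.11 × 0.96062 = 413.2 kPa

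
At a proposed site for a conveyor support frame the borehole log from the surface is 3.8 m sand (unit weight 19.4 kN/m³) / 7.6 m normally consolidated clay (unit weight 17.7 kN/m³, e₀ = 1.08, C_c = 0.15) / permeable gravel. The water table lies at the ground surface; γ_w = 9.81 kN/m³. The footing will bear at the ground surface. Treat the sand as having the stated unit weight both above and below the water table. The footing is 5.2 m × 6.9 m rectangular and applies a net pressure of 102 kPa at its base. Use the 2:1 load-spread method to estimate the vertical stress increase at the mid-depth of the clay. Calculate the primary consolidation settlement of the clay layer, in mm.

Mid-depth of clay below the ground surface: z = 3.8 + 7.6/2 = 7.6 m.
Total vertical stress at mid-clay: σ_v = 19.4×3.8 + 17.7×3.8 = 140.98 kPa.
Pore pressure: u = 9.81×(7.6 − 0) = 74.556 kPa.
Initial effective stress: σ'_0 = σ_v − u = 140.98 − 74.556 = 66.424 kPa.
Stress increase at mid-clay by the 2:1 spreading method:
Δσ = qBL/((B+z)(L+z)) = 102×5.2×6.9/((5.2+7.6)(6.9+7.6)) = 19.719 kPa
Final effective stress: σ'_f = σ'_0 + Δσ = 66.424 + 19.719 = 86.143 kPa.
Normally consolidated clay, so the full stress increment lies on the virgin compression line:
S_c = C_c·H/(1+e₀)·log₁₀(σ'_f/σ'_0) = 0.15×7.6/(1+1.08)×log₁₀(86.143/66.424)
    = 0.54808 × 0.11289 = 0.06187 m

S_c ≈ 61.9 mm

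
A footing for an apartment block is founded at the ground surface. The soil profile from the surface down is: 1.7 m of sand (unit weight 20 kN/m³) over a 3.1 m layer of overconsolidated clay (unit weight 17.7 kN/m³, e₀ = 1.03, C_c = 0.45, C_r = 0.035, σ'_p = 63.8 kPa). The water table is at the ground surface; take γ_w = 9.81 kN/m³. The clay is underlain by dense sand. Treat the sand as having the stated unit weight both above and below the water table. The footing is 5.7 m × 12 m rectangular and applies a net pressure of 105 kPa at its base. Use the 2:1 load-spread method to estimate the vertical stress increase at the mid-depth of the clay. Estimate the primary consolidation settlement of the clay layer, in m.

S_c ≈ 0.0934 m

Mid-depth of clay below the ground surface: z = 1.7 + 3.1/2 = 3.25 m.
Total vertical stress at mid-clay: σ_v = 20×1.7 + 17.7×1.55 = 61.435 kPa.
Pore pressure: u = 9.81×(3.25 − 0) = 31.883 kPa.
Initial effective stress: σ'_0 = σ_v − u = 61.435 − 31.883 = 29.552 kPa.
Stress increase at mid-clay by the 2:1 spreading method:
Δσ = qBL/((B+z)(L+z)) = 105×5.7×12/((5.7+3.25)(12+3.25)) = 52.62 kPa
Final effective stress: σ'_f = 29.552 + 52.62 = 82.172 kPa.
σ'_f = 82.172 > σ'_p = 63.8 kPa, so the stress path crosses the preconsolidation pressure — recompression up to σ'_p, then virgin compression beyond:
S_c = H/(1+e₀)·[C_r·log₁₀(σ'_p/σ'_0) + C_c·log₁₀(σ'_f/σ'_p)]
    = 3.1/2.03 × [0.035×log₁₀(63.8/29.552) + 0.45×log₁₀(82.172/63.8)]
    = 1.5271 × [0.011698 + 0.049456] = 0.09339 m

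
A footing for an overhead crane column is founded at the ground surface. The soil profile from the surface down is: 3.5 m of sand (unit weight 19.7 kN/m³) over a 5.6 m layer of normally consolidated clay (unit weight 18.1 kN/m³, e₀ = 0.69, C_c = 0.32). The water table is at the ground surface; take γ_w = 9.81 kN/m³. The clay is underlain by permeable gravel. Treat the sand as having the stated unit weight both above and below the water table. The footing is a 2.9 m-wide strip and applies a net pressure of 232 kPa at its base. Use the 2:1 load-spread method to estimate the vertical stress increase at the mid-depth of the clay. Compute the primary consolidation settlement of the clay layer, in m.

S_c ≈ 0.376 m

Mid-depth of clay below the ground surface: z = 3.5 + 5.6/2 = 6.3 m.
Total vertical stress at mid-clay: σ_v = 19.7×3.5 + 18.1×2.8 = 119.63 kPa.
Pore pressure: u = 9.81×(6.3 − 0) = 61.803 kPa.
Initial effective stress: σ'_0 = σ_v − u = 119.63 − 61.803 = 57.827 kPa.
Stress increase at mid-clay by the 2:1 spreading method:
Δσ = qB/(B+z) = 232×2.9/(2.9+6.3) = 73.13 kPa
Final effective stress: σ'_f = σ'_0 + Δσ = 57.827 + 73.13 = 130.96 kPa.
Normally consolidated clay, so the full stress increment lies on the virgin compression line:
S_c = C_c·H/(1+e₀)·log₁₀(σ'_f/σ'_0) = 0.32×5.6/(1+0.69)×log₁₀(130.96/57.827)
    = 1.0604 × 0.35501 = 0.3765 m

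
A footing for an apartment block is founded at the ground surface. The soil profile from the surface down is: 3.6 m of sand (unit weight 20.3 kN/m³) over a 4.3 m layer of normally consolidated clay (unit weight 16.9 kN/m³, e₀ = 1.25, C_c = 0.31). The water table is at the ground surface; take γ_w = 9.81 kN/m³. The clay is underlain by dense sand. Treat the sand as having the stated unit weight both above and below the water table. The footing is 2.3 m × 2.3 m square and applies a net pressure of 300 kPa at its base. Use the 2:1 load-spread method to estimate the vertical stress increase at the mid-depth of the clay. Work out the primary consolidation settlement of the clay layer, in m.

S_c ≈ 0.0977 m

Mid-depth of clay below the ground surface: z = 3.6 + 4.3/2 = 5.75 m.
Total vertical stress at mid-clay: σ_v = 20.3×3.6 + 16.9×2.15 = 109.41 kPa.
Pore pressure: u = 9.81×(5.75 − 0) = 56.408 kPa.
Initial effective stress: σ'_0 = σ_v − u = 109.41 − 56.408 = 53.002 kPa.
Stress increase at mid-clay by the 2:1 spreading method:
Δσ = qBL/((B+z)(L+z)) = 300×2.3×2.3/((2.3+5.75)(2.3+5.75)) = 24.49 kPa
Final effective stress: σ'_f = σ'_0 + Δσ = 53.002 + 24.49 = 77.492 kPa.
Normally consolidated clay, so the full stress increment lies on the virgin compression line:
S_c = C_c·H/(1+e₀)·log₁₀(σ'_f/σ'_0) = 0.31×4.3/(1+1.25)×log₁₀(77.492/53.002)
    = 0.59244 × 0.16496 = 0.09773 m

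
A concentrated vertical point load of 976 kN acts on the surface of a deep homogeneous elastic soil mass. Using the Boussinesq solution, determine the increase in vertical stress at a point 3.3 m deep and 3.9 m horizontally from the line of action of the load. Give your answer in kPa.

Δσ_z ≈ 4.81 kPa

Boussinesq vertical stress below a point load on an elastic half-space:
Δσ_z = 3P/(2πz²) · [1 + (r/z)²]^(−5/2)
r/z = 3.9/3.3 = 1.1818; [1+(r/z)²]^(−5/2) = 0.11245.
Δσ_z = 3×976/(2π×3.3²) × 0.11245 = 42.792 × 0.11245 = 4.812 kPa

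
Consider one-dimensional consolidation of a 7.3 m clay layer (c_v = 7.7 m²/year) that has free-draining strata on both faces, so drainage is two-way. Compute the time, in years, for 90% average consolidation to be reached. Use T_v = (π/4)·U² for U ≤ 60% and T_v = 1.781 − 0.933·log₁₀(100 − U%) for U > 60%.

Drainage path length: H_d = H/2 = 3.65 m (double drainage).
U > 60%: T_v = 1.781 − 0.933·log₁₀(100 − 90) = 0.848.
t = T_v·H_d²/c_v = 0.848×3.65²/7.7 = 1.467 years.

t ≈ 1.47 years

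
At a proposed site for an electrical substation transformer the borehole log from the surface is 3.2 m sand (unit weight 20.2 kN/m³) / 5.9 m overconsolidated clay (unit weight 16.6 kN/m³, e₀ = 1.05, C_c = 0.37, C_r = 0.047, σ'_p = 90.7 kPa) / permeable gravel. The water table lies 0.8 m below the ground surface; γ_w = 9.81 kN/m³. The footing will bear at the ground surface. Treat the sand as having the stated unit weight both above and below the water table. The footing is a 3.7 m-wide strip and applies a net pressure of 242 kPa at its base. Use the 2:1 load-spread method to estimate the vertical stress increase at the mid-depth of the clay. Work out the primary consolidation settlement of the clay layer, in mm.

S_c ≈ 262 mm

Mid-depth of clay below the ground surface: z = 3.2 + 5.9/2 = 6.15 m.
Total vertical stress at mid-clay: σ_v = 20.2×3.2 + 16.6×2.95 = 113.61 kPa.
Pore pressure: u = 9.81×(6.15 − 0.8) = 52.483 kPa.
Initial effective stress: σ'_0 = σ_v − u = 113.61 − 52.483 = 61.127 kPa.
Stress increase at mid-clay by the 2:1 spreading method:
Δσ = qB/(B+z) = 242×3.7/(3.7+6.15) = 90.904 kPa
Final effective stress: σ'_f = 61.127 + 90.904 = 152.03 kPa.
σ'_f = 152.03 > σ'_p = 90.7 kPa, so the stress path crosses the preconsolidation pressure — recompression up to σ'_p, then virgin compression beyond:
S_c = H/(1+e₀)·[C_r·log₁₀(σ'_p/σ'_0) + C_c·log₁₀(σ'_f/σ'_p)]
    = 5.9/2.05 × [0.047×log₁₀(90.7/61.127) + 0.37×log₁₀(152.03/90.7)]
    = 2.878 × [0.0080546 + 0.082999] = 0.2621 m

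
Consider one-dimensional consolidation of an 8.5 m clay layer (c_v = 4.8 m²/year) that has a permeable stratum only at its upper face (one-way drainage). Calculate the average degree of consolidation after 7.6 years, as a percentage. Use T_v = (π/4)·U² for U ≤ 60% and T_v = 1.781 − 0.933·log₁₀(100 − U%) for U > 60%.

U ≈ 76.7 %

Drainage path length: H_d = H = 8.5 m (single drainage).
T_v = c_v·t/H_d² = 4.8×7.6/8.5² = 0.50491.
T_v = 0.50491 corresponds to the U > 60% branch:
U = 1 − 10^((1.781 − T_v)/0.933)/100 = 0.7668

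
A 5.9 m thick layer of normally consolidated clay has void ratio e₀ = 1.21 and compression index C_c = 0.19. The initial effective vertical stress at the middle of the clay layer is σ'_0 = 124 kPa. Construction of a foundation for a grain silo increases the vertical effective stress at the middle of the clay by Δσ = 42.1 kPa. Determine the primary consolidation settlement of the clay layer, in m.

S_c ≈ 0.0644 m

Final effective stress: σ'_f = σ'_0 + Δσ = 124 + 42.1 = 166.1 kPa.
Normally consolidated clay, so the full stress increment lies on the virgin compression line:
S_c = C_c·H/(1+e₀)·log₁₀(σ'_f/σ'_0) = 0.19×5.9/(1+1.21)×log₁₀(166.1/124)
    = 0.50724 × 0.12695 = 0.06439 m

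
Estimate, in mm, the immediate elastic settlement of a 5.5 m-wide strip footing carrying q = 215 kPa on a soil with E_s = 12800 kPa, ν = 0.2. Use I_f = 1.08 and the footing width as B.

S_e ≈ 95.8 mm

Immediate (elastic) settlement: S_e = q·B·(1−ν²)/E_s · I_f.
S_e = 215 × 5.5 × (1 − 0.2²) / 12800 × 1.08
    = 215 × 5.5 × 0.96 / 12800 × 1.08
    = 0.09578 m = 95.78 mm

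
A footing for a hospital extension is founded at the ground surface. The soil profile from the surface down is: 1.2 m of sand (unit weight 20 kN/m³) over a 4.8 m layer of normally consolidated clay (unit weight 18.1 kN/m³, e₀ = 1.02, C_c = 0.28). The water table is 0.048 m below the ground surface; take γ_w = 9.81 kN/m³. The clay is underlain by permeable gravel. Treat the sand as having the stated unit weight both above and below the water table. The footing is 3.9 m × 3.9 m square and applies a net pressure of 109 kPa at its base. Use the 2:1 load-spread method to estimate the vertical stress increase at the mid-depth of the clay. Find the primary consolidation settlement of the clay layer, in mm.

Mid-depth of clay below the ground surface: z = 1.2 + 4.8/2 = 3.6 m.
Total vertical stress at mid-clay: σ_v = 20×1.2 + 18.1×2.4 = 67.44 kPa.
Pore pressure: u = 9.81×(3.6 − 0.048) = 34.845 kPa.
Initial effective stress: σ'_0 = σ_v − u = 67.44 − 34.845 = 32.595 kPa.
Stress increase at mid-clay by the 2:1 spreading method:
Δσ = qBL/((B+z)(L+z)) = 109×3.9×3.9/((3.9+3.6)(3.9+3.6)) = 29.474 kPa
Final effective stress: σ'_f = σ'_0 + Δσ = 32.595 + 29.474 = 62.069 kPa.
Normally consolidated clay, so the full stress increment lies on the virgin compression line:
S_c = C_c·H/(1+e₀)·log₁₀(σ'_f/σ'_0) = 0.28×4.8/(1+1.02)×log₁₀(62.069/32.595)
    = 0.66535 × 0.27972 = 0.1861 m

S_c ≈ 186 mm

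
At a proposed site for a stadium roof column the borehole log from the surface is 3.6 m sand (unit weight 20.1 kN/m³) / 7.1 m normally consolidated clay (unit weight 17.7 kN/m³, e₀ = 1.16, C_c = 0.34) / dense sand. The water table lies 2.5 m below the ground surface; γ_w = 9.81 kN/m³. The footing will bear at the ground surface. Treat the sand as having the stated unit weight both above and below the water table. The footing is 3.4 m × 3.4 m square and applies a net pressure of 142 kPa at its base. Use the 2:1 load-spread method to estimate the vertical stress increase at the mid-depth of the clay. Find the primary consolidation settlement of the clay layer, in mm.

S_c ≈ 74 mm

Mid-depth of clay below the ground surface: z = 3.6 + 7.1/2 = 7.15 m.
Total vertical stress at mid-clay: σ_v = 20.1×3.6 + 17.7×3.55 = 135.19 kPa.
Pore pressure: u = 9.81×(7.15 − 2.5) = 45.617 kPa.
Initial effective stress: σ'_0 = σ_v − u = 135.19 − 45.617 = 89.573 kPa.
Stress increase at mid-clay by the 2:1 spreading method:
Δσ = qBL/((B+z)(L+z)) = 142×3.4×3.4/((3.4+7.15)(3.4+7.15)) = 14.748 kPa
Final effective stress: σ'_f = σ'_0 + Δσ = 89.573 + 14.748 = 104.32 kPa.
Normally consolidated clay, so the full stress increment lies on the virgin compression line:
S_c = C_c·H/(1+e₀)·log₁₀(σ'_f/σ'_0) = 0.34×7.1/(1+1.16)×log₁₀(104.32/89.573)
    = 1.1176 × 0.06619 = 0.07397 m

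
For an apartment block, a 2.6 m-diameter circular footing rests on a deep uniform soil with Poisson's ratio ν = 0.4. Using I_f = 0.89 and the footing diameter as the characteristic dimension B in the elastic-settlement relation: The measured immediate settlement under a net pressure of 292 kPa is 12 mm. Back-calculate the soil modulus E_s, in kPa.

E_s ≈ 47300 kPa

S_e = q·B·(1−ν²)/E_s · I_f  ⇒  E_s = q·B·(1−ν²)·I_f / S_e.
E_s = 292 × 2.6 × 0.84 × 0.89 / 0.012 = 47300 kPa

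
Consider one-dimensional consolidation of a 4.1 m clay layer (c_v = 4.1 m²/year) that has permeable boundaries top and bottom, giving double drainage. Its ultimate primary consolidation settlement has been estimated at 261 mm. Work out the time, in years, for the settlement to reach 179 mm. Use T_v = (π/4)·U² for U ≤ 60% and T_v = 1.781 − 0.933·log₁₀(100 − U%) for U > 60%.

Drainage path length: H_d = H/2 = 2.05 m (double drainage).
U = S(t)/S_ult = 179/261 = 0.6858.
U > 60%: T_v = 1.781 − 0.933·log₁₀(100 − 68.582) = 0.38414.
t = T_v·H_d²/c_v = 0.38414×2.05²/4.1 = 0.3937 years.

t ≈ 0.394 years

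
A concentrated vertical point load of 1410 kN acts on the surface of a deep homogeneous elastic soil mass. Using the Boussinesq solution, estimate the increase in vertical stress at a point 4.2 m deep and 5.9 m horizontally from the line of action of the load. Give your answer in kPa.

Δσ_z ≈ 2.5 kPa

Boussinesq vertical stress below a point load on an elastic half-space:
Δσ_z = 3P/(2πz²) · [1 + (r/z)²]^(−5/2)
r/z = 5.9/4.2 = 1.4048; [1+(r/z)²]^(−5/2) = 0.065597.
Δσ_z = 3×1410/(2π×4.2²) × 0.065597 = 38.165 × 0.065597 = 2.504 kPa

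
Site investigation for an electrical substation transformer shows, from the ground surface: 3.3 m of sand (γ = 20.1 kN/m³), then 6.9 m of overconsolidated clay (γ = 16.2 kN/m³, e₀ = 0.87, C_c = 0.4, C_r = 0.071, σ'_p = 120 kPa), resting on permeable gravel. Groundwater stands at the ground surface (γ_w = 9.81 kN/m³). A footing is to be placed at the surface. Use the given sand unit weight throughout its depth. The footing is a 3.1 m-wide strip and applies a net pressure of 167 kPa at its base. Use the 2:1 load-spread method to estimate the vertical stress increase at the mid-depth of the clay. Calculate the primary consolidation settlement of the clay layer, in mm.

Mid-depth of clay below the ground surface: z = 3.3 + 6.9/2 = 6.75 m.
Total vertical stress at mid-clay: σ_v = 20.1×3.3 + 16.2×3.45 = 122.22 kPa.
Pore pressure: u = 9.81×(6.75 − 0) = 66.218 kPa.
Initial effective stress: σ'_0 = σ_v − u = 122.22 − 66.218 = 56.002 kPa.
Stress increase at mid-clay by the 2:1 spreading method:
Δσ = qB/(B+z) = 167×3.1/(3.1+6.75) = 52.558 kPa
Final effective stress: σ'_f = 56.002 + 52.558 = 108.56 kPa.
σ'_f = 108.56 ≤ σ'_p = 120 kPa, so the clay remains overconsolidated and only the recompression index applies:
S_c = C_r·H/(1+e₀)·log₁₀(σ'_f/σ'_0) = 0.071×6.9/1.87×log₁₀(108.56/56.002)
    = 0.26198 × 0.28747 = 0.07531 m

S_c ≈ 75.3 mm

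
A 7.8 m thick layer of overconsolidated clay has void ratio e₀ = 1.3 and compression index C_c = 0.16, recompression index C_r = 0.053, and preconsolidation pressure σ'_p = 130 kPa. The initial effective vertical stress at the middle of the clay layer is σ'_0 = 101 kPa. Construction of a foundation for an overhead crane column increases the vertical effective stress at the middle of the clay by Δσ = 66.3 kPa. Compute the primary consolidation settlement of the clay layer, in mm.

S_c ≈ 79.1 mm

Final effective stress: σ'_f = 101 + 66.3 = 167.3 kPa.
σ'_f = 167.3 > σ'_p = 130 kPa, so the stress path crosses the preconsolidation pressure — recompression up to σ'_p, then virgin compression beyond:
S_c = H/(1+e₀)·[C_r·log₁₀(σ'_p/σ'_0) + C_c·log₁₀(σ'_f/σ'_p)]
    = 7.8/2.3 × [0.053×log₁₀(130/101) + 0.16×log₁₀(167.3/130)]
    = 3.3913 × [0.00581 + 0.017528] = 0.07915 m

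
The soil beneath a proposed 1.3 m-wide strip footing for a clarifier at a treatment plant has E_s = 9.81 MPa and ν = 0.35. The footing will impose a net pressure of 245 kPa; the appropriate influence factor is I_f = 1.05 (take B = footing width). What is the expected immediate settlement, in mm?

S_e ≈ 29.9 mm

Immediate (elastic) settlement: S_e = q·B·(1−ν²)/E_s · I_f.
E_s = 9.81 MPa = 9810 kPa.
S_e = 245 × 1.3 × (1 − 0.35²) / 9810 × 1.05
    = 245 × 1.3 × 0.8775 / 9810 × 1.05
    = 0.02991 m = 29.91 mm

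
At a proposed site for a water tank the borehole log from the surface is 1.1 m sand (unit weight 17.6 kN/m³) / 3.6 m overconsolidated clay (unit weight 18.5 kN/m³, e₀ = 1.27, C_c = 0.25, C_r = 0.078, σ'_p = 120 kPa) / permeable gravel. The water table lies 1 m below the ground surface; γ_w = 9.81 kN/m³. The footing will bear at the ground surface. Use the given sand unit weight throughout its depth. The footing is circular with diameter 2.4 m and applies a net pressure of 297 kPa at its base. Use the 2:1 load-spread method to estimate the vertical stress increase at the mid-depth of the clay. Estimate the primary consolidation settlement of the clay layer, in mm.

Mid-depth of clay below the ground surface: z = 1.1 + 3.6/2 = 2.9 m.
Total vertical stress at mid-clay: σ_v = 17.6×1.1 + 18.5×1.8 = 52.66 kPa.
Pore pressure: u = 9.81×(2.9 − 1) = 18.639 kPa.
Initial effective stress: σ'_0 = σ_v − u = 52.66 − 18.639 = 34.021 kPa.
Stress increase at mid-clay by the 2:1 spreading method:
Δσ ≈ qD²/(D+z)² = 297×2.4²/(2.4+2.9)² = 60.901 kPa
Final effective stress: σ'_f = 34.021 + 60.901 = 94.922 kPa.
σ'_f = 94.922 ≤ σ'_p = 120 kPa, so the clay remains overconsolidated and only the recompression index applies:
S_c = C_r·H/(1+e₀)·log₁₀(σ'_f/σ'_0) = 0.078×3.6/2.27×log₁₀(94.922/34.021)
    = 0.1237 × 0.44562 = 0.05512 m

S_c ≈ 55.1 mm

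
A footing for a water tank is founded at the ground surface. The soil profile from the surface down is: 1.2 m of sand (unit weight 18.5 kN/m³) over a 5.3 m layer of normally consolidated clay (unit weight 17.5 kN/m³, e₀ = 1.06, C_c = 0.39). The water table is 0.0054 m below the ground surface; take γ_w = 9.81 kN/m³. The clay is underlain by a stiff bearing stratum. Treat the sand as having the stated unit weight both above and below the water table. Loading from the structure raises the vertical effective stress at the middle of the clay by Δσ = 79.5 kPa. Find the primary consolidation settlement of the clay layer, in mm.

S_c ≈ 555 mm

Mid-depth of clay below the ground surface: z = 1.2 + 5.3/2 = 3.85 m.
Total vertical stress at mid-clay: σ_v = 18.5×1.2 + 17.5×2.65 = 68.575 kPa.
Pore pressure: u = 9.81×(3.85 − 0.0054) = 37.719 kPa.
Initial effective stress: σ'_0 = σ_v − u = 68.575 − 37.719 = 30.856 kPa.
Final effective stress: σ'_f = σ'_0 + Δσ = 30.856 + 79.5 = 110.36 kPa.
Normally consolidated clay, so the full stress increment lies on the virgin compression line:
S_c = C_c·H/(1+e₀)·log₁₀(σ'_f/σ'_0) = 0.39×5.3/(1+1.06)×log₁₀(110.36/30.856)
    = 1.0034 × 0.55347 = 0.5554 m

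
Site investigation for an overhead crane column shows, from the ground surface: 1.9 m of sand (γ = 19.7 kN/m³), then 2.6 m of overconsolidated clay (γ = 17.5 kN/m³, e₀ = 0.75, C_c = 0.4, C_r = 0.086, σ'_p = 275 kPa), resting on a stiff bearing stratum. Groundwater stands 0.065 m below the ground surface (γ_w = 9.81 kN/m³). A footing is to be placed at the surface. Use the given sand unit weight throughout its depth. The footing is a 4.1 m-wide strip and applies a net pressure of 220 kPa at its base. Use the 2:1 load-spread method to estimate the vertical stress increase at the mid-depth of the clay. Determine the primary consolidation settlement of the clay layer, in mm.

S_c ≈ 91.5 mm

Mid-depth of clay below the ground surface: z = 1.9 + 2.6/2 = 3.2 m.
Total vertical stress at mid-clay: σ_v = 19.7×1.9 + 17.5×1.3 = 60.18 kPa.
Pore pressure: u = 9.81×(3.2 − 0.065) = 30.754 kPa.
Initial effective stress: σ'_0 = σ_v − u = 60.18 − 30.754 = 29.426 kPa.
Stress increase at mid-clay by the 2:1 spreading method:
Δσ = qB/(B+z) = 220×4.1/(4.1+3.2) = 123.56 kPa
Final effective stress: σ'_f = 29.426 + 123.56 = 152.99 kPa.
σ'_f = 152.99 ≤ σ'_p = 275 kPa, so the clay remains overconsolidated and only the recompression index applies:
S_c = C_r·H/(1+e₀)·log₁₀(σ'_f/σ'_0) = 0.086×2.6/1.75×log₁₀(152.99/29.426)
    = 0.12777 × 0.71593 = 0.09147 m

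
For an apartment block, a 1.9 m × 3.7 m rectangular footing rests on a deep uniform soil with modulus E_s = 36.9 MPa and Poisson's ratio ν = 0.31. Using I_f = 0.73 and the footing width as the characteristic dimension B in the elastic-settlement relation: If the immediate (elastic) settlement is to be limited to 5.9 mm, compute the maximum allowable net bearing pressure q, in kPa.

E_s = 36.9 MPa = 36900 kPa.
S_e = q·B·(1−ν²)/E_s · I_f  ⇒  q = S_e·E_s / (B·(1−ν²)·I_f).
q = 0.0059 × 36900 / (1.9 × 0.9039 × 0.73) = 173.7 kPa

q ≈ 174 kPa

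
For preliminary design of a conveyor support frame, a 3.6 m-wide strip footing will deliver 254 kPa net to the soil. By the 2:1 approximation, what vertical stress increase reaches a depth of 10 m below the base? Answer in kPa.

By the 2:1 method the load spreads at 1 horizontal : 2 vertical, so at depth z the loaded area has grown by z in each plan dimension:
Δσ = qB/(B+z) = 254×3.6/(3.6+10) = 67.235 kPa

Δσ_z ≈ 67.2 kPa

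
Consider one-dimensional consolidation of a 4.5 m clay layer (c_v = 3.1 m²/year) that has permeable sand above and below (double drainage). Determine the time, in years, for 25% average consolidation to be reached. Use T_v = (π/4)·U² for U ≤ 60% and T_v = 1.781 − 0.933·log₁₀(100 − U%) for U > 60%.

Drainage path length: H_d = H/2 = 2.25 m (double drainage).
U ≤ 60%: T_v = (π/4)·U² = (π/4)×0.25² = 0.049087.
t = T_v·H_d²/c_v = 0.049087×2.25²/3.1 = 0.08016 years.

t ≈ 0.0802 years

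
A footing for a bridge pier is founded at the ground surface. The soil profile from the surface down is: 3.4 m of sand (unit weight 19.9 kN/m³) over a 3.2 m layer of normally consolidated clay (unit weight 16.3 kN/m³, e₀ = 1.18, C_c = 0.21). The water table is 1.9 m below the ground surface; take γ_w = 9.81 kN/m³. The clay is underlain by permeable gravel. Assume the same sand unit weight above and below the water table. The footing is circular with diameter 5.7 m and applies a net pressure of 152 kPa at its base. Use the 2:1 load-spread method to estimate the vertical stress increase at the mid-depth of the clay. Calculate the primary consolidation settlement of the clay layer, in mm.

S_c ≈ 69.5 mm

Mid-depth of clay below the ground surface: z = 3.4 + 3.2/2 = 5 m.
Total vertical stress at mid-clay: σ_v = 19.9×3.4 + 16.3×1.6 = 93.74 kPa.
Pore pressure: u = 9.81×(5 − 1.9) = 30.411 kPa.
Initial effective stress: σ'_0 = σ_v − u = 93.74 − 30.411 = 63.329 kPa.
Stress increase at mid-clay by the 2:1 spreading method:
Δσ ≈ qD²/(D+z)² = 152×5.7²/(5.7+5)² = 43.135 kPa
Final effective stress: σ'_f = σ'_0 + Δσ = 63.329 + 43.135 = 106.46 kPa.
Normally consolidated clay, so the full stress increment lies on the virgin compression line:
S_c = C_c·H/(1+e₀)·log₁₀(σ'_f/σ'_0) = 0.21×3.2/(1+1.18)×log₁₀(106.46/63.329)
    = 0.30826 × 0.22558 = 0.06954 m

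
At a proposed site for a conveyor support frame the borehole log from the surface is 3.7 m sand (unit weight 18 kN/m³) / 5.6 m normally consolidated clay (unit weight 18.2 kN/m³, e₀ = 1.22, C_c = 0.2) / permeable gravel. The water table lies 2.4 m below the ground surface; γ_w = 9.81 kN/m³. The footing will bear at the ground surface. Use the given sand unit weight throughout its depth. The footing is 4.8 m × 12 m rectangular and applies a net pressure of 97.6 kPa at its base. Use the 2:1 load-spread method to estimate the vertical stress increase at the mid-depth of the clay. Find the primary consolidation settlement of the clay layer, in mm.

Mid-depth of clay below the ground surface: z = 3.7 + 5.6/2 = 6.5 m.
Total vertical stress at mid-clay: σ_v = 18×3.7 + 18.2×2.8 = 117.56 kPa.
Pore pressure: u = 9.81×(6.5 − 2.4) = 40.221 kPa.
Initial effective stress: σ'_0 = σ_v − u = 117.56 − 40.221 = 77.339 kPa.
Stress increase at mid-clay by the 2:1 spreading method:
Δσ = qBL/((B+z)(L+z)) = 97.6×4.8×12/((4.8+6.5)(12+6.5)) = 26.892 kPa
Final effective stress: σ'_f = σ'_0 + Δσ = 77.339 + 26.892 = 104.23 kPa.
Normally consolidated clay, so the full stress increment lies on the virgin compression line:
S_c = C_c·H/(1+e₀)·log₁₀(σ'_f/σ'_0) = 0.2×5.6/(1+1.22)×log₁₀(104.23/77.339)
    = 0.5045 × 0.12959 = 0.06538 m

S_c ≈ 65.4 mm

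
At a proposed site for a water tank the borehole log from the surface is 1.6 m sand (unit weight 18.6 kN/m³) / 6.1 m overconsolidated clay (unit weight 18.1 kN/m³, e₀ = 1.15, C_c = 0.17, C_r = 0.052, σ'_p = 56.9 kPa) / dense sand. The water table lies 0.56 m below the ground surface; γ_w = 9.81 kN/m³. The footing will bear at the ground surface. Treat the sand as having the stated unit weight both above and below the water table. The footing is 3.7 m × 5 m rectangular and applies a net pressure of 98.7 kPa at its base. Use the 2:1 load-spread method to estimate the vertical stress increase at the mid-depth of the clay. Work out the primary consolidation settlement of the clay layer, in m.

Mid-depth of clay below the ground surface: z = 1.6 + 6.1/2 = 4.65 m.
Total vertical stress at mid-clay: σ_v = 18.6×1.6 + 18.1×3.05 = 84.965 kPa.
Pore pressure: u = 9.81×(4.65 − 0.56) = 40.123 kPa.
Initial effective stress: σ'_0 = σ_v − u = 84.965 − 40.123 = 44.842 kPa.
Stress increase at mid-clay by the 2:1 spreading method:
Δσ = qBL/((B+z)(L+z)) = 98.7×3.7×5/((3.7+4.65)(5+4.65)) = 22.661 kPa
Final effective stress: σ'_f = 44.842 + 22.661 = 67.503 kPa.
σ'_f = 67.503 > σ'_p = 56.9 kPa, so the stress path crosses the preconsolidation pressure — recompression up to σ'_p, then virgin compression beyond:
S_c = H/(1+e₀)·[C_r·log₁₀(σ'_p/σ'_0) + C_c·log₁₀(σ'_f/σ'_p)]
    = 6.1/2.15 × [0.052×log₁₀(56.9/44.842) + 0.17×log₁₀(67.503/56.9)]
    = 2.8372 × [0.0053782 + 0.012616] = 0.05105 m

S_c ≈ 0.0511 m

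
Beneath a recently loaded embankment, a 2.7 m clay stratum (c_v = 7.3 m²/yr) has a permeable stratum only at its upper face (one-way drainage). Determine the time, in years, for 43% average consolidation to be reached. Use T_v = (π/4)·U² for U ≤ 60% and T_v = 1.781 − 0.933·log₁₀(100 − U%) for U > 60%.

t ≈ 0.145 years

Drainage path length: H_d = H = 2.7 m (single drainage).
U ≤ 60%: T_v = (π/4)·U² = (π/4)×0.43² = 0.14522.
t = T_v·H_d²/c_v = 0.14522×2.7²/7.3 = 0.145 years.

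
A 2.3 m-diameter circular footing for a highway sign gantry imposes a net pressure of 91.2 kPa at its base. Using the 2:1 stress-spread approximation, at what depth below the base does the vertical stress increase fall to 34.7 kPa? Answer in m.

z ≈ 1.43 m

2:1 spreading — at depth z the loaded area has grown by z in each plan dimension:
qD²/(D+z)² = Δσ_z ⇒ z = D(√(q/Δσ_z) − 1) = 2.3×(√(91.2/34.7) − 1) = 1.429 m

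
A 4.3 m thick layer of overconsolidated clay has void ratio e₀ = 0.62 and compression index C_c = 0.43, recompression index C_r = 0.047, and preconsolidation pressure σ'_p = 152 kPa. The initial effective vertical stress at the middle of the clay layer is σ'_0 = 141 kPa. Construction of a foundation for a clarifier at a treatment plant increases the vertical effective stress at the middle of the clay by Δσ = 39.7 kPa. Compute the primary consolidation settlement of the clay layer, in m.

S_c ≈ 0.0898 m

Final effective stress: σ'_f = 141 + 39.7 = 180.7 kPa.
σ'_f = 180.7 > σ'_p = 152 kPa, so the stress path crosses the preconsolidation pressure — recompression up to σ'_p, then virgin compression beyond:
S_c = H/(1+e₀)·[C_r·log₁₀(σ'_p/σ'_0) + C_c·log₁₀(σ'_f/σ'_p)]
    = 4.3/1.62 × [0.047×log₁₀(152/141) + 0.43×log₁₀(180.7/152)]
    = 2.6543 × [0.0015334 + 0.032299] = 0.0898 m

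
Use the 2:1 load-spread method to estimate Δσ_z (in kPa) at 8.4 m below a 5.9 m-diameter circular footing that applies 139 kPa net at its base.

By the 2:1 method the load spreads at 1 horizontal : 2 vertical, so at depth z the loaded area has grown by z in each plan dimension:
Δσ ≈ qD²/(D+z)² = 139×5.9²/(5.9+8.4)² = 23.662 kPa

Δσ_z ≈ 23.7 kPa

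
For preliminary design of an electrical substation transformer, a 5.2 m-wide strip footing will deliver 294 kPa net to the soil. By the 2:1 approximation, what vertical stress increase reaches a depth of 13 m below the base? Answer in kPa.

Δσ_z ≈ 84 kPa

By the 2:1 method the load spreads at 1 horizontal : 2 vertical, so at depth z the loaded area has grown by z in each plan dimension:
Δσ = qB/(B+z) = 294×5.2/(5.2+13) = 84 kPa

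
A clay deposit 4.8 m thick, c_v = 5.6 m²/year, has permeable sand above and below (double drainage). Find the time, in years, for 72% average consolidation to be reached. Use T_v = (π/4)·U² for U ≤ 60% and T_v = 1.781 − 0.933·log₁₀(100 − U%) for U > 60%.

t ≈ 0.443 years

Drainage path length: H_d = H/2 = 2.4 m (double drainage).
U > 60%: T_v = 1.781 − 0.933·log₁₀(100 − 72) = 0.4308.
t = T_v·H_d²/c_v = 0.4308×2.4²/5.6 = 0.4431 years.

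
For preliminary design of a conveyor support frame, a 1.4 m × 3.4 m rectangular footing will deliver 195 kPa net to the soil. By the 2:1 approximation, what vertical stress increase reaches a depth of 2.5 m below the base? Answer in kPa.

Δσ_z ≈ 40.3 kPa

By the 2:1 method the load spreads at 1 horizontal : 2 vertical, so at depth z the loaded area has grown by z in each plan dimension:
Δσ = qBL/((B+z)(L+z)) = 195×1.4×3.4/((1.4+2.5)(3.4+2.5)) = 40.339 kPa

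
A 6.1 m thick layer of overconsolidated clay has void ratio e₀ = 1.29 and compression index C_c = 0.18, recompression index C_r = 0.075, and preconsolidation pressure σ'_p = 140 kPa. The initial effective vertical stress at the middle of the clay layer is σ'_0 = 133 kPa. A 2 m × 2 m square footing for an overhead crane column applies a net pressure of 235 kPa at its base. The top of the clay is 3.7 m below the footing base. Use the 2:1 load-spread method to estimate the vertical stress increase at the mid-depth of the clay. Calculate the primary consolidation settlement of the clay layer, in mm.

S_c ≈ 12.2 mm

Mid-depth of clay below the footing base: z = 3.7 + 6.1/2 = 6.75 m.
Stress increase at mid-clay by the 2:1 spreading method:
Δσ = qBL/((B+z)(L+z)) = 235×2×2/((2+6.75)(2+6.75)) = 12.278 kPa
Final effective stress: σ'_f = 133 + 12.278 = 145.28 kPa.
σ'_f = 145.28 > σ'_p = 140 kPa, so the stress path crosses the preconsolidation pressure — recompression up to σ'_p, then virgin compression beyond:
S_c = H/(1+e₀)·[C_r·log₁₀(σ'_p/σ'_0) + C_c·log₁₀(σ'_f/σ'_p)]
    = 6.1/2.29 × [0.075×log₁₀(140/133) + 0.18×log₁₀(145.28/140)]
    = 2.6638 × [0.0016707 + 0.002894] = 0.01216 m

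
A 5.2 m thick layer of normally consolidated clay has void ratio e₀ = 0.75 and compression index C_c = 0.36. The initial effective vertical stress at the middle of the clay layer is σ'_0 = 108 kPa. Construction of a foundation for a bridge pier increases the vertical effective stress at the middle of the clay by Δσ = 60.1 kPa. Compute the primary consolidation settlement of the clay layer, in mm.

S_c ≈ 206 mm

Final effective stress: σ'_f = σ'_0 + Δσ = 108 + 60.1 = 168.1 kPa.
Normally consolidated clay, so the full stress increment lies on the virgin compression line:
S_c = C_c·H/(1+e₀)·log₁₀(σ'_f/σ'_0) = 0.36×5.2/(1+0.75)×log₁₀(168.1/108)
    = 1.0697 × 0.19214 = 0.2055 m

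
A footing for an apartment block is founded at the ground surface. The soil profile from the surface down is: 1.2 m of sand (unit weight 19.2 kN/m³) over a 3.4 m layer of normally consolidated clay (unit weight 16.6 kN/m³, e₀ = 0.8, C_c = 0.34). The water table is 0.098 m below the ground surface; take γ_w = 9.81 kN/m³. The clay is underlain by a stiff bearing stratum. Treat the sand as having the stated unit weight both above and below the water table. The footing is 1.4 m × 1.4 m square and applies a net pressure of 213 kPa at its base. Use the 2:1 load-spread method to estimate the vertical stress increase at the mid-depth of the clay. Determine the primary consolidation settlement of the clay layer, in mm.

Mid-depth of clay below the ground surface: z = 1.2 + 3.4/2 = 2.9 m.
Total vertical stress at mid-clay: σ_v = 19.2×1.2 + 16.6×1.7 = 51.26 kPa.
Pore pressure: u = 9.81×(2.9 − 0.098) = 27.488 kPa.
Initial effective stress: σ'_0 = σ_v − u = 51.26 − 27.488 = 23.772 kPa.
Stress increase at mid-clay by the 2:1 spreading method:
Δσ = qBL/((B+z)(L+z)) = 213×1.4×1.4/((1.4+2.9)(1.4+2.9)) = 22.579 kPa
Final effective stress: σ'_f = σ'_0 + Δσ = 23.772 + 22.579 = 46.351 kPa.
Normally consolidated clay, so the full stress increment lies on the virgin compression line:
S_c = C_c·H/(1+e₀)·log₁₀(σ'_f/σ'_0) = 0.34×3.4/(1+0.8)×log₁₀(46.351/23.772)
    = 0.64222 × 0.28999 = 0.1862 m

S_c ≈ 186 mm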